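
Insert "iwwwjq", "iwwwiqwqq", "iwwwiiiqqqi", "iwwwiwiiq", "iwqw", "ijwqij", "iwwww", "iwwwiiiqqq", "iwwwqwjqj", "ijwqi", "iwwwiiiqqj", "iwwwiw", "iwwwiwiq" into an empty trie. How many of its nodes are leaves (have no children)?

A leaf is a node with no children — equivalently, the end of a word that is not a proper prefix of any other stored word.
Those words: "ijwqij", "iwqw", "iwwwiiiqqj", "iwwwiiiqqqi", "iwwwiqwqq", "iwwwiwiiq", "iwwwiwiq", "iwwwjq", "iwwwqwjqj", "iwwww"
Leaf count: 10

10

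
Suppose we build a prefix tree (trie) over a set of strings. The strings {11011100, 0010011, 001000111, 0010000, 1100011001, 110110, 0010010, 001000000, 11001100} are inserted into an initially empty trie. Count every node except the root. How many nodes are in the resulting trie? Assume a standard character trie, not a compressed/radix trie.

Trie structure (* marks end of a word):
(root)
├─ 0
│  └─ 0
│     └─ 1
│        └─ 0
│           └─ 0
│              ├─ 0
│              │  ├─ 0 *
│              │  │  └─ 0
│              │  │     └─ 0 *
│              │  └─ 1
│              │     └─ 1
│              │        └─ 1 *
│              └─ 1
│                 ├─ 0 *
│                 └─ 1 *
└─ 1
   └─ 1
      └─ 0
         ├─ 0
         │  ├─ 0
         │  │  └─ 1
         │  │     └─ 1
         │  │        └─ 0
         │  │           └─ 0
         │  │              └─ 1 *
         │  └─ 1
         │     └─ 1
         │        └─ 0
         │           └─ 0 *
         └─ 1
            └─ 1
               ├─ 0 *
               └─ 1
                  └─ 0
                     └─ 0 *
Counting every labelled node above: 35.

35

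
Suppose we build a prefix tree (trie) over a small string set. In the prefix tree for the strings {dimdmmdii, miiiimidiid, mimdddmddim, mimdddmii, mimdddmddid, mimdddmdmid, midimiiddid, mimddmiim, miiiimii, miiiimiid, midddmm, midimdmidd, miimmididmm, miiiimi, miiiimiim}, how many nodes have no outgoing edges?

13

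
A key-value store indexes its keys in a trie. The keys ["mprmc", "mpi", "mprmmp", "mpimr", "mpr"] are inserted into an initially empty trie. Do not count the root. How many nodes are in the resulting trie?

Count nodes per top-level branch (shared prefixes stored once):
  'm'-branch (mpi, mpimr, mpr, mprmc, mprmmp): 10 nodes
Sum: 10

10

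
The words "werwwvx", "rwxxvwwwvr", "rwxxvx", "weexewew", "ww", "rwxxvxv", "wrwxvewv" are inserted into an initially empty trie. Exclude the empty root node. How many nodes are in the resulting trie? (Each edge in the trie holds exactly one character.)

33

Count nodes per top-level branch (shared prefixes stored once):
  'r'-branch (rwxxvwwwvr, rwxxvx, rwxxvxv): 12 nodes
  'w'-branch (weexewew, werwwvx, wrwxvewv, ww): 21 nodes
Sum: 33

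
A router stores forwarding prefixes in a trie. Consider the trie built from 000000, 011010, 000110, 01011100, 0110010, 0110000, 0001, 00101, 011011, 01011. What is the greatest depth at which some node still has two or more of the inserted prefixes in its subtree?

The deepest shared node is where two words last agree before diverging.
e.g. "01011" and "01011100" share the prefix "01011" of length 5; no pair shares a longer one.
Longest shared-prefix length: 5

5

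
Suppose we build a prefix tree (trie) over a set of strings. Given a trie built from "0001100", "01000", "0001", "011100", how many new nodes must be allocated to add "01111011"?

Walking "01111011" from the root, the first 4 characters ("0111") follow existing edges; "1" is the first miss.
So 8 − 4 = 4 new nodes.

4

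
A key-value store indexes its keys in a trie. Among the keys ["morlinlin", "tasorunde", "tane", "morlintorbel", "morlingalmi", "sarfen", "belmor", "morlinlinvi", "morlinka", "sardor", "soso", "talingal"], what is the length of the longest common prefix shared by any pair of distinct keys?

The deepest shared node is where two words last agree before diverging.
"morlinlin" and "morlinlinvi" agree on "morlinlin" (9 characters) before diverging; nothing deeper is shared.
Longest shared-prefix length: 9

9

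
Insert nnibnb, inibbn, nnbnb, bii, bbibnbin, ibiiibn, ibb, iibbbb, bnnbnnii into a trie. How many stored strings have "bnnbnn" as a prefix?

1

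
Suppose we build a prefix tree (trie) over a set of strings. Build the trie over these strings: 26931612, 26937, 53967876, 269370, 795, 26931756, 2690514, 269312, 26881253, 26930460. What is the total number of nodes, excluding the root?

39

Trie structure (* marks end of a word):
(root)
├─ 2
│  └─ 6
│     ├─ 8
│     │  └─ 8
│     │     └─ 1
│     │        └─ 2
│     │           └─ 5
│     │              └─ 3 *
│     └─ 9
│        ├─ 0
│        │  └─ 5
│        │     └─ 1
│        │        └─ 4 *
│        └─ 3
│           ├─ 0
│           │  └─ 4
│           │     └─ 6
│           │        └─ 0 *
│           ├─ 1
│           │  ├─ 2 *
│           │  ├─ 6
│           │  │  └─ 1
│           │  │     └─ 2 *
│           │  └─ 7
│           │     └─ 5
│           │        └─ 6 *
│           └─ 7 *
│              └─ 0 *
├─ 5
│  └─ 3
│     └─ 9
│        └─ 6
│           └─ 7
│              └─ 8
│                 └─ 7
│                    └─ 6 *
└─ 7
   └─ 9
      └─ 5 *
Counting every labelled node above: 39.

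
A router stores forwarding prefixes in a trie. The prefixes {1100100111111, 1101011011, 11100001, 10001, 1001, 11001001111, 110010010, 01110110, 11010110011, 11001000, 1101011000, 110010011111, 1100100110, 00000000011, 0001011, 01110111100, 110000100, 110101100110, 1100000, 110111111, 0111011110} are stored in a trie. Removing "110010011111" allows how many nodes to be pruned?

0

Walk "110010011111" from the leaf back toward the root, removing each node that no remaining word uses.
Every node on "110010011111" is still needed (e.g. by "1100100111111"), so nothing is freed.
Nodes removed: 0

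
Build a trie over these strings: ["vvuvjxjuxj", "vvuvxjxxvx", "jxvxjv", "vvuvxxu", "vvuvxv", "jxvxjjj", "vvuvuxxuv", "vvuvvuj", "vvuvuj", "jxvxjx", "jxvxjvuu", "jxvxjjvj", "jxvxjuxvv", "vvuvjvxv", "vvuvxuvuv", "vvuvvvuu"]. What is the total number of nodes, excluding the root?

Insert word by word; a character creates a node only if that edge doesn't already exist:
  "vvuvjxjuxj" → 10 new (v, v, u, v, j, x, j, u, x, j)
  "vvuvxjxxvx" → prefix "vvuv" already present; 6 new (x, j, x, x, v, x)
  "jxvxjv" → 6 new (j, x, v, x, j, v)
  "vvuvxxu" → prefix "vvuvx" already present; 2 new (x, u)
  "vvuvxv" → prefix "vvuvx" already present; 1 new (v)
  "jxvxjjj" → prefix "jxvxj" already present; 2 new (j, j)
  "vvuvuxxuv" → prefix "vvuv" already present; 5 new (u, x, x, u, v)
  "vvuvvuj" → prefix "vvuv" already present; 3 new (v, u, j)
  "vvuvuj" → prefix "vvuvu" already present; 1 new (j)
  "jxvxjx" → prefix "jxvxj" already present; 1 new (x)
  "jxvxjvuu" → prefix "jxvxjv" already present; 2 new (u, u)
  "jxvxjjvj" → prefix "jxvxjj" already present; 2 new (v, j)
  "jxvxjuxvv" → prefix "jxvxj" already present; 4 new (u, x, v, v)
  "vvuvjvxv" → prefix "vvuvj" already present; 3 new (v, x, v)
  "vvuvxuvuv" → prefix "vvuvx" already present; 4 new (u, v, u, v)
  "vvuvvvuu" → prefix "vvuvv" already present; 3 new (v, u, u)
Total nodes = 10 + 6 + 6 + 2 + 1 + 2 + 5 + 3 + 1 + 1 + 2 + 2 + 4 + 3 + 4 + 3 = 55

55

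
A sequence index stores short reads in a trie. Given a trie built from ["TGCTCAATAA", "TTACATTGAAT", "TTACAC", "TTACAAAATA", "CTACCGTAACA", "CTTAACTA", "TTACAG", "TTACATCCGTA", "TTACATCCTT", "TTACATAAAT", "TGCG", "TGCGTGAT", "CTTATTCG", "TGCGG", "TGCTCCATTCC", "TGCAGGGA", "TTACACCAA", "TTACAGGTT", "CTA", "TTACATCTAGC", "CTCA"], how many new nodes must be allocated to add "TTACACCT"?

The longest prefix of "TTACACCT" already in the trie is "TTACACC" (length 7).
New nodes needed: |"TTACACCT"| − 7 = 8 − 7 = 1.

1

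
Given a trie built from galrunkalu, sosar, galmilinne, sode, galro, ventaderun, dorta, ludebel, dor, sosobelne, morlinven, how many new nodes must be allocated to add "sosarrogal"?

Walking "sosarrogal" from the root, the first 5 characters ("sosar") follow existing edges; "r" is the first miss.
So 10 − 5 = 5 new nodes.

5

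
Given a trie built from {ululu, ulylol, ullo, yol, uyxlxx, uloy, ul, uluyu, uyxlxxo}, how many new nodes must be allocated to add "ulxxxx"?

The longest prefix of "ulxxxx" already in the trie is "ul" (length 2).
So 6 − 2 = 4 new nodes.

4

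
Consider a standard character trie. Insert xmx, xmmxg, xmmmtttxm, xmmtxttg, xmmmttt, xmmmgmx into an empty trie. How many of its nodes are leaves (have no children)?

5

A leaf is a node with no children — equivalently, the end of a word that is not a proper prefix of any other stored word.
Those words: "xmmmgmx", "xmmmtttxm", "xmmtxttg", "xmmxg", "xmx"
Leaf count: 5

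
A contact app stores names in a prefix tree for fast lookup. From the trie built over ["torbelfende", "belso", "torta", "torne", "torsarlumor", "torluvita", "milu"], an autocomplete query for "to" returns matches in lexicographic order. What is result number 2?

DFS of the "to" subtree visits, in order: "torbelfende", "torluvita", "torne", "torsarlumor", "torta"
Position 2: torluvita

torluvita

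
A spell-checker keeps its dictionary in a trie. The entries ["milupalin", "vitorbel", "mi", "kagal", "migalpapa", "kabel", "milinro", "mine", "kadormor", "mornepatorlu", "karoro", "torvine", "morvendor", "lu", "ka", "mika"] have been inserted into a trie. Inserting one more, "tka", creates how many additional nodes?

2

The longest prefix of "tka" already in the trie is "t" (length 1).
Each of the 2 remaining characters creates one node.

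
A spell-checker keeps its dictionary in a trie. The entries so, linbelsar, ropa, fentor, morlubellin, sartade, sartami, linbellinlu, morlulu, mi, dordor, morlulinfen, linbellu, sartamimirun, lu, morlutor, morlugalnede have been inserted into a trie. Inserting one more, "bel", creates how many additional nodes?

3

"bel" shares no prefix with any stored word, so all 3 characters open new nodes.
3 − 0 = 3 new nodes.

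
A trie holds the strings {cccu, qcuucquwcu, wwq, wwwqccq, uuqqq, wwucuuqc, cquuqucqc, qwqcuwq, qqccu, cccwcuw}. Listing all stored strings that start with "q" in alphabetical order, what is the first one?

Words with prefix "q", in lexicographic order: "qcuucquwcu", "qqccu", "qwqcuwq"
The 1st is qcuucquwcu.

qcuucquwcu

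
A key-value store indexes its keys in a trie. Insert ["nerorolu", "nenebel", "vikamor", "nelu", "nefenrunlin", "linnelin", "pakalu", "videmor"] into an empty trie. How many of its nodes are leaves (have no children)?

8

A leaf is a node with no children — equivalently, the end of a word that is not a proper prefix of any other stored word.
Those words: "linnelin", "nefenrunlin", "nelu", "nenebel", "nerorolu", "pakalu", "videmor", "vikamor"
Leaf count: 8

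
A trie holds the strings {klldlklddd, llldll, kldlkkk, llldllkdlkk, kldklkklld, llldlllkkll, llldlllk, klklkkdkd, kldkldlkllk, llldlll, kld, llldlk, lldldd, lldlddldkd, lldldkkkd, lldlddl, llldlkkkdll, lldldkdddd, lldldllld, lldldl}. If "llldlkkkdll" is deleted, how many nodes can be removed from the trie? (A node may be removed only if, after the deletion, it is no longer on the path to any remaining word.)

5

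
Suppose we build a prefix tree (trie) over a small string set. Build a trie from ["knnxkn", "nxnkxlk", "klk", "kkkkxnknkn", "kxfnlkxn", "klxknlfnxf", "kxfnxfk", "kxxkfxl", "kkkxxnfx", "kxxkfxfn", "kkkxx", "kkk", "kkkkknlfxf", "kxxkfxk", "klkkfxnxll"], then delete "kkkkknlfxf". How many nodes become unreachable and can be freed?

After clearing the end-marker at "kkkkknlfxf", prune upward until reaching a node still needed by another word.
The suffix "knlfxf" (6 nodes) is used only by "kkkkknlfxf"; the node for "kkkk" still has the child "x", so pruning stops there.
Nodes removed: 6

6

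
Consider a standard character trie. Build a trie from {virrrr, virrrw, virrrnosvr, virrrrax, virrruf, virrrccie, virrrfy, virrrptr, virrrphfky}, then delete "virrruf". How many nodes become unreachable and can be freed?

After clearing the end-marker at "virrruf", prune upward until reaching a node still needed by another word.
The suffix "uf" (2 nodes) is used only by "virrruf"; the node for "virrr" still has the child "r", so pruning stops there.
Nodes removed: 2

2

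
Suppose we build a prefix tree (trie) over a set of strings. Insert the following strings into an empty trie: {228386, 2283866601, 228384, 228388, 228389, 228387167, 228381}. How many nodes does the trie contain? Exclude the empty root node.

18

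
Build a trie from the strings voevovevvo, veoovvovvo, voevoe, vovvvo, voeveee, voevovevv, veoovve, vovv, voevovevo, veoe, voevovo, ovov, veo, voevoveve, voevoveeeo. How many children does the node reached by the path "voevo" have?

Follow the path "voevo" to its node, then look at its outgoing edges.
Characters that immediately follow "voevo" among the stored strings: {e, v}.
That node has 2 child edges.

2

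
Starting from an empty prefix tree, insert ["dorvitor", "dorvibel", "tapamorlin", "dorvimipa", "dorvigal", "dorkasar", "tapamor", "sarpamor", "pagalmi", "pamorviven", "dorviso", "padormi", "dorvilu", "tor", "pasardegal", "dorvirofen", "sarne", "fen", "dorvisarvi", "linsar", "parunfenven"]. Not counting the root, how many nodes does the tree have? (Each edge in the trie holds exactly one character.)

Count nodes per top-level branch (shared prefixes stored once):
  'd'-branch (dorkasar, dorvibel, dorvigal, dorvilu, dorvimipa, dorvirofen, dorvisarvi, dorviso, dorvitor): 36 nodes
  'f'-branch (fen): 3 nodes
  'l'-branch (linsar): 6 nodes
  'p'-branch (padormi, pagalmi, pamorviven, parunfenven, pasardegal): 37 nodes
  's'-branch (sarne, sarpamor): 10 nodes
  't'-branch (tapamor, tapamorlin, tor): 12 nodes
Sum: 104

104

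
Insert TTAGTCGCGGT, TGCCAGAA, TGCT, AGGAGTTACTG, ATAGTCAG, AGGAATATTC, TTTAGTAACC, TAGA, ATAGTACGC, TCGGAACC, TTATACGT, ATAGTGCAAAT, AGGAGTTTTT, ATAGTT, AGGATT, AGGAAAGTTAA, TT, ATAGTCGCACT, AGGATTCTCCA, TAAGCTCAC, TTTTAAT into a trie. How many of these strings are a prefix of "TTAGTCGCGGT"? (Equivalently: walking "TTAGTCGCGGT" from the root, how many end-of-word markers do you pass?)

2

Traverse "TTAGTCGCGGT" character by character; count nodes along the way that are marked as word ends.
Prefixes of the query that are stored words: "TT", "TTAGTCGCGGT"
Count: 2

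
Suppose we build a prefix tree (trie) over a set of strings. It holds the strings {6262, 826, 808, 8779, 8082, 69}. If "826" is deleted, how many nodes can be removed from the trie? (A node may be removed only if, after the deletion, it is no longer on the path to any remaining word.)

After clearing the end-marker at "826", prune upward until reaching a node still needed by another word.
The suffix "26" (2 nodes) is used only by "826"; the node for "8" still has the child "0", so pruning stops there.
Nodes removed: 2

2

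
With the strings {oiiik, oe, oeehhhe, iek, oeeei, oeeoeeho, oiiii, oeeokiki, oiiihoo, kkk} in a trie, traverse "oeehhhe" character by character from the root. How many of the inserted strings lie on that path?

2

Traverse "oeehhhe" character by character; count nodes along the way that are marked as word ends.
Prefixes of the query that are stored words: "oe", "oeehhhe"
Count: 2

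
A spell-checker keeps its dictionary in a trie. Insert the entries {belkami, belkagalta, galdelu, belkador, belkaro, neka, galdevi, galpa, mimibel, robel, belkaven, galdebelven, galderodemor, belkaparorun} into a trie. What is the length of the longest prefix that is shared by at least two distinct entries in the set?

5

Look for the deepest trie node that still has at least two words in its subtree.
"belkador" and "belkagalta" agree on "belka" (5 characters) before diverging; nothing deeper is shared.
Longest shared-prefix length: 5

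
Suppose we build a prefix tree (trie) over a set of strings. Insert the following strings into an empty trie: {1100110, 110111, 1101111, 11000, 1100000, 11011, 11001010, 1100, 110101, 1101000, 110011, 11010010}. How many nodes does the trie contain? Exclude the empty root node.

23

Count nodes per top-level branch (shared prefixes stored once):
  '1'-branch (1100, 11000, 1100000, 11001010, 110011, 1100110, 1101000, 11010010, 110101, 11011, 110111, 1101111): 23 nodes
Sum: 23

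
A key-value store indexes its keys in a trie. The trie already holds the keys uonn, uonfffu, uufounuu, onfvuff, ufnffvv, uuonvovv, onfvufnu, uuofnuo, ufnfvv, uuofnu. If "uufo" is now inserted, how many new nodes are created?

0

"uufo" is already a full path in the trie; only an end-marker is added.
No new nodes are needed: 0.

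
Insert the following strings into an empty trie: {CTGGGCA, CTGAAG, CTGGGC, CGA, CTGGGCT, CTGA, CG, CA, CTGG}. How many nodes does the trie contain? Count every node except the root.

Trie structure (* marks end of a word):
(root)
└─ C
   ├─ A *
   ├─ G *
   │  └─ A *
   └─ T
      └─ G
         ├─ A *
         │  └─ A
         │     └─ G *
         └─ G *
            └─ G
               └─ C *
                  ├─ A *
                  └─ T *
Counting every labelled node above: 14.

14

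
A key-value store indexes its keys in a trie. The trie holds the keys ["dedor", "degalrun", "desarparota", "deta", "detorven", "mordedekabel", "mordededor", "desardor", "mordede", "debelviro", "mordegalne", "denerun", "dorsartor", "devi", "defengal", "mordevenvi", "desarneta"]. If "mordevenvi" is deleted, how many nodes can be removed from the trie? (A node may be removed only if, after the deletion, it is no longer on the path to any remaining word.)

Walk "mordevenvi" from the leaf back toward the root, removing each node that no remaining word uses.
The suffix "venvi" (5 nodes) is used only by "mordevenvi"; the node for "morde" still has the child "d", so pruning stops there.
Nodes removed: 5

5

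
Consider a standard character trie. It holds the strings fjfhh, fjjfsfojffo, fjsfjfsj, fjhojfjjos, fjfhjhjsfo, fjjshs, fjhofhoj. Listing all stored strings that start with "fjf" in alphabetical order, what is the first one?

Filter for "fjf…" and sort: "fjfhh", "fjfhjhjsfo"
The 1st is fjfhh.

fjfhh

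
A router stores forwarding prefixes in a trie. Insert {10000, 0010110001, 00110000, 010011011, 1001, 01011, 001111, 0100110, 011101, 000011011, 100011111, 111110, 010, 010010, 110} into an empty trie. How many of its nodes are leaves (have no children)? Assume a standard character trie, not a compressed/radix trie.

13

Leaves are exactly the stored words that no other stored word extends.
Those words: "000011011", "0010110001", "00110000", "001111", "010010", "010011011", "01011", "011101", "10000", "100011111", "1001", "110", "111110"
Leaf count: 13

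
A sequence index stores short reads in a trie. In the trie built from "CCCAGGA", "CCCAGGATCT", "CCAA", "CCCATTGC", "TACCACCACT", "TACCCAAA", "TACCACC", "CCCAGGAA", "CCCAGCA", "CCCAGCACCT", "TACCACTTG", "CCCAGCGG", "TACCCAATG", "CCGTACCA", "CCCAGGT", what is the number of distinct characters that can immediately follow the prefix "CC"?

The children of the "CC" node are the distinct next characters among strings starting with "CC".
Distinct next characters after "CC": A, C, G.
That node has 3 child edges.

3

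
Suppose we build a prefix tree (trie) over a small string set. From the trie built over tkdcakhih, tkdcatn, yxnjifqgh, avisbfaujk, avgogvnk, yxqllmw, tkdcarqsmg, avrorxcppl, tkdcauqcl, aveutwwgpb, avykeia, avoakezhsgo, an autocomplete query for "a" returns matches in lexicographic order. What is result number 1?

aveutwwgpb

DFS of the "a" subtree visits, in order: "aveutwwgpb", "avgogvnk", "avisbfaujk", "avoakezhsgo", "avrorxcppl", "avykeia"
Position 1: aveutwwgpb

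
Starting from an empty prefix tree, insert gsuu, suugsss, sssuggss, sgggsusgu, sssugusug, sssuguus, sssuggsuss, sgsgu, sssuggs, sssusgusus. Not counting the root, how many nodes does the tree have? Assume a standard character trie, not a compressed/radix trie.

44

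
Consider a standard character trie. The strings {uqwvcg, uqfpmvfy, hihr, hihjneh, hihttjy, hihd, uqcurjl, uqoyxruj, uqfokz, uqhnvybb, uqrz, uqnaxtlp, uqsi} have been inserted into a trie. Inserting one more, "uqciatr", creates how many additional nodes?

The longest prefix of "uqciatr" already in the trie is "uqc" (length 3).
So 7 − 3 = 4 new nodes.

4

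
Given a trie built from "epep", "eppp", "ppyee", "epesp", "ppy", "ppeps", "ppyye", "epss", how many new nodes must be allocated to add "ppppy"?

Walking "ppppy" from the root, the first 2 characters ("pp") follow existing edges; "p" is the first miss.
New nodes needed: |"ppppy"| − 2 = 5 − 2 = 3.

3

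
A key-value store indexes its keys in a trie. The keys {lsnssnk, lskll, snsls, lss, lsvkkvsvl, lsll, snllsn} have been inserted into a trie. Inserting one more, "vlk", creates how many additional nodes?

No existing word starts with "v", so every character of "vlk" needs a new node.
3 − 0 = 3 new nodes.

3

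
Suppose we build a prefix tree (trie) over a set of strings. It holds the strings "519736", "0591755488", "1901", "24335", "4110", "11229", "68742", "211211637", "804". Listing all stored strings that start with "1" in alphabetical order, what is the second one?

1901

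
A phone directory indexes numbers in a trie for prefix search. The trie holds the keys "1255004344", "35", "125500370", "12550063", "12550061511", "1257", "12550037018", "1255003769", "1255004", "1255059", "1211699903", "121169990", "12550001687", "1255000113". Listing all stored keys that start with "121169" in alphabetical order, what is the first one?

DFS of the "121169" subtree visits, in order: "121169990", "1211699903"
The 1st is 121169990.

121169990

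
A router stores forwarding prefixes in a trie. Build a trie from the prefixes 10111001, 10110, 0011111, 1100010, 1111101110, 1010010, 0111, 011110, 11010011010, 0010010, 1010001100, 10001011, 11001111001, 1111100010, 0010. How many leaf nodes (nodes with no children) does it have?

13

A leaf is a node with no children — equivalently, the end of a word that is not a proper prefix of any other stored word.
Those words: "0010010", "0011111", "011110", "10001011", "1010001100", "1010010", "10110", "10111001", "1100010", "11001111001", "11010011010", "1111100010", "1111101110"
Leaf count: 13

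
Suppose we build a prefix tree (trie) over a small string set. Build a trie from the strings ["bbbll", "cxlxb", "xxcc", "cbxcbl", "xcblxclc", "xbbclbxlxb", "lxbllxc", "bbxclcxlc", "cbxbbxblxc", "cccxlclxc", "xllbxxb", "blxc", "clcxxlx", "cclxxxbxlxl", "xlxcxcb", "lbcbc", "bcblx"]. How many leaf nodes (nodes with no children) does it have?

Leaves are exactly the stored words that no other stored word extends.
Those words: "bbbll", "bbxclcxlc", "bcblx", "blxc", "cbxbbxblxc", "cbxcbl", "cccxlclxc", "cclxxxbxlxl", "clcxxlx", "cxlxb", "lbcbc", "lxbllxc", "xbbclbxlxb", "xcblxclc", "xllbxxb", "xlxcxcb", "xxcc"
Leaf count: 17

17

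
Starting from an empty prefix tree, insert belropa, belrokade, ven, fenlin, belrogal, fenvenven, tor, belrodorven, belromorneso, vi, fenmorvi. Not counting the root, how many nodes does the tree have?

Trace insertions, counting only characters that open a new branch:
  "belropa" → 7 new (b, e, l, r, o, p, a)
  "belrokade" → prefix "belro" already present; 4 new (k, a, d, e)
  "ven" → 3 new (v, e, n)
  "fenlin" → 6 new (f, e, n, l, i, n)
  "belrogal" → prefix "belro" already present; 3 new (g, a, l)
  "fenvenven" → prefix "fen" already present; 6 new (v, e, n, v, e, n)
  "tor" → 3 new (t, o, r)
  "belrodorven" → prefix "belro" already present; 6 new (d, o, r, v, e, n)
  "belromorneso" → prefix "belro" already present; 7 new (m, o, r, n, e, s, o)
  "vi" → prefix "v" already present; 1 new (i)
  "fenmorvi" → prefix "fen" already present; 5 new (m, o, r, v, i)
Total nodes = 7 + 4 + 3 + 6 + 3 + 6 + 3 + 6 + 7 + 1 + 5 = 51

51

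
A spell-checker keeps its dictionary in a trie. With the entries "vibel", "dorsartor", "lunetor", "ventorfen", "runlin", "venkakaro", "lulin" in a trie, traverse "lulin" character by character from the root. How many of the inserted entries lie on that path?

1

Check each prefix of "lulin" against the stored set — each match is an end-marker on the path.
Prefixes of the query that are stored words: "lulin"
Count: 1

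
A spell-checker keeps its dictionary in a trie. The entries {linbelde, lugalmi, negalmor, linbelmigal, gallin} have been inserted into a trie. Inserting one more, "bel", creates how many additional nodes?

Nothing in the trie begins with "b"; the whole of "bel" is new.
3 − 0 = 3 new nodes.

3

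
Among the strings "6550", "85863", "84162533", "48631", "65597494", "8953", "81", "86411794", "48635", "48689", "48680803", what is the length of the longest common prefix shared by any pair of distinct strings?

4

The deepest shared node is where two words last agree before diverging.
"48631" and "48635" agree on "4863" (4 characters) before diverging; nothing deeper is shared.
Longest shared-prefix length: 4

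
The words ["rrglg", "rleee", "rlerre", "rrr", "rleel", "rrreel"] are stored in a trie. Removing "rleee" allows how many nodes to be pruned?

1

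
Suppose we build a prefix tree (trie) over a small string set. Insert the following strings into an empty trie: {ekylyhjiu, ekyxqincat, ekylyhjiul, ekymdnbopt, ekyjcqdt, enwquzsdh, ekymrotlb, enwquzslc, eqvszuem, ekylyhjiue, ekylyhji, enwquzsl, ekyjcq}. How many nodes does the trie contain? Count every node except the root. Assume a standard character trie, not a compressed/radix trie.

52

For each word, the new-node count is its length minus the longest prefix already in the trie:
  "ekylyhjiu" → 9 new (e, k, y, l, y, h, j, i, u)
  "ekyxqincat" → prefix "eky" already present; 7 new (x, q, i, n, c, a, t)
  "ekylyhjiul" → prefix "ekylyhjiu" already present; 1 new (l)
  "ekymdnbopt" → prefix "eky" already present; 7 new (m, d, n, b, o, p, t)
  "ekyjcqdt" → prefix "eky" already present; 5 new (j, c, q, d, t)
  "enwquzsdh" → prefix "e" already present; 8 new (n, w, q, u, z, s, d, h)
  "ekymrotlb" → prefix "ekym" already present; 5 new (r, o, t, l, b)
  "enwquzslc" → prefix "enwquzs" already present; 2 new (l, c)
  "eqvszuem" → prefix "e" already present; 7 new (q, v, s, z, u, e, m)
  "ekylyhjiue" → prefix "ekylyhjiu" already present; 1 new (e)
  "ekylyhji" → prefix "ekylyhji" already present; 0 new (none)
  "enwquzsl" → prefix "enwquzsl" already present; 0 new (none)
  "ekyjcq" → prefix "ekyjcq" already present; 0 new (none)
Total nodes = 9 + 7 + 1 + 7 + 5 + 8 + 5 + 2 + 7 + 1 + 0 + 0 + 0 = 52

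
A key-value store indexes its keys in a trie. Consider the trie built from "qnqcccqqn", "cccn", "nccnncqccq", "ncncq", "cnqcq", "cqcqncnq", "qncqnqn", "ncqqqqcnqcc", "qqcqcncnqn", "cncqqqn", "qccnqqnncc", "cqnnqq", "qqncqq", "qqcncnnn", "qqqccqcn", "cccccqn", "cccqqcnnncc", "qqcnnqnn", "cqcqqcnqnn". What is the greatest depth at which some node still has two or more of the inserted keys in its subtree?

Look for the deepest trie node that still has at least two words in its subtree.
e.g. "cqcqncnq" and "cqcqqcnqnn" share the prefix "cqcq" of length 4; no pair shares a longer one.
Longest shared-prefix length: 4

4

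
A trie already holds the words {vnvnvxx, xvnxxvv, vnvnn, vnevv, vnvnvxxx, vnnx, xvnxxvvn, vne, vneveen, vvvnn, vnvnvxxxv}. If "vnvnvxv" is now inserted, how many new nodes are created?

The longest prefix of "vnvnvxv" already in the trie is "vnvnvx" (length 6).
Each of the 1 remaining characters creates one node.

1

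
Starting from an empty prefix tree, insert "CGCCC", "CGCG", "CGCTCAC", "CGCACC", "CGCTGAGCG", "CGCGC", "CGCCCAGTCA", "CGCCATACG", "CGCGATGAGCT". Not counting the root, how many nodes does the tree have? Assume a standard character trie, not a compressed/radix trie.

36

Trace insertions, counting only characters that open a new branch:
  "CGCCC" → 5 new (C, G, C, C, C)
  "CGCG" → prefix "CGC" already present; 1 new (G)
  "CGCTCAC" → prefix "CGC" already present; 4 new (T, C, A, C)
  "CGCACC" → prefix "CGC" already present; 3 new (A, C, C)
  "CGCTGAGCG" → prefix "CGCT" already present; 5 new (G, A, G, C, G)
  "CGCGC" → prefix "CGCG" already present; 1 new (C)
  "CGCCCAGTCA" → prefix "CGCCC" already present; 5 new (A, G, T, C, A)
  "CGCCATACG" → prefix "CGCC" already present; 5 new (A, T, A, C, G)
  "CGCGATGAGCT" → prefix "CGCG" already present; 7 new (A, T, G, A, G, C, T)
Total nodes = 5 + 1 + 4 + 3 + 5 + 1 + 5 + 5 + 7 = 36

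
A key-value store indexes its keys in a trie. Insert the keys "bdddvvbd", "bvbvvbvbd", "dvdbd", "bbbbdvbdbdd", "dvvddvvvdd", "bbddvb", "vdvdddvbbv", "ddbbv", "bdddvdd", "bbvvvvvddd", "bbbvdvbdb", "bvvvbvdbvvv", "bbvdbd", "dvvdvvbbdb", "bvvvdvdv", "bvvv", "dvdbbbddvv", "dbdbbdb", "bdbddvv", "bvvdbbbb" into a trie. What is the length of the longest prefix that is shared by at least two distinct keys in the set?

5

Look for the deepest trie node that still has at least two words in its subtree.
"bdddvdd" and "bdddvvbd" agree on "bdddv" (5 characters) before diverging; nothing deeper is shared.
Longest shared-prefix length: 5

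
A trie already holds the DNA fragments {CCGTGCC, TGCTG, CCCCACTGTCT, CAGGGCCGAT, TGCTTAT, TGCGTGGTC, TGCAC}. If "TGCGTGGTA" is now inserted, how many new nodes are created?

1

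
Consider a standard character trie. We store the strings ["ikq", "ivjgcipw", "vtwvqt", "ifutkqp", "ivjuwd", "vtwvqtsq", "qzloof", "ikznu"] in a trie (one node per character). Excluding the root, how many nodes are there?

36

Trace insertions, counting only characters that open a new branch:
  "ikq" → 3 new (i, k, q)
  "ivjgcipw" → prefix "i" already present; 7 new (v, j, g, c, i, p, w)
  "vtwvqt" → 6 new (v, t, w, v, q, t)
  "ifutkqp" → prefix "i" already present; 6 new (f, u, t, k, q, p)
  "ivjuwd" → prefix "ivj" already present; 3 new (u, w, d)
  "vtwvqtsq" → prefix "vtwvqt" already present; 2 new (s, q)
  "qzloof" → 6 new (q, z, l, o, o, f)
  "ikznu" → prefix "ik" already present; 3 new (z, n, u)
Total nodes = 3 + 7 + 6 + 6 + 3 + 2 + 6 + 3 = 36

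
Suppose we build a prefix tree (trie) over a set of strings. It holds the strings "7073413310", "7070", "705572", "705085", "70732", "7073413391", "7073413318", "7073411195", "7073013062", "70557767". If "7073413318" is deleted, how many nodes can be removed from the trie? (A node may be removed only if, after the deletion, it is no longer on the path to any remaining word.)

1

Walk "7073413318" from the leaf back toward the root, removing each node that no remaining word uses.
The suffix "8" (1 node) is used only by "7073413318"; the node for "707341331" still has the child "0", so pruning stops there.
Nodes removed: 1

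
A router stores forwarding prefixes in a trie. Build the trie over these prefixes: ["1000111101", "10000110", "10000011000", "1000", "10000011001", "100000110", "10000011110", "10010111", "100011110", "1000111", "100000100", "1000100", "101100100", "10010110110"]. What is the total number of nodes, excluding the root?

For each word, the new-node count is its length minus the longest prefix already in the trie:
  "1000111101" → 10 new (1, 0, 0, 0, 1, 1, 1, 1, 0, 1)
  "10000110" → prefix "1000" already present; 4 new (0, 1, 1, 0)
  "10000011000" → prefix "10000" already present; 6 new (0, 1, 1, 0, 0, 0)
  "1000" → prefix "1000" already present; 0 new (none)
  "10000011001" → prefix "1000001100" already present; 1 new (1)
  "100000110" → prefix "100000110" already present; 0 new (none)
  "10000011110" → prefix "10000011" already present; 3 new (1, 1, 0)
  "10010111" → prefix "100" already present; 5 new (1, 0, 1, 1, 1)
  "100011110" → prefix "100011110" already present; 0 new (none)
  "1000111" → prefix "1000111" already present; 0 new (none)
  "100000100" → prefix "1000001" already present; 2 new (0, 0)
  "1000100" → prefix "10001" already present; 2 new (0, 0)
  "101100100" → prefix "10" already present; 7 new (1, 1, 0, 0, 1, 0, 0)
  "10010110110" → prefix "1001011" already present; 4 new (0, 1, 1, 0)
Total nodes = 10 + 4 + 6 + 0 + 1 + 0 + 3 + 5 + 0 + 0 + 2 + 2 + 7 + 4 = 44

44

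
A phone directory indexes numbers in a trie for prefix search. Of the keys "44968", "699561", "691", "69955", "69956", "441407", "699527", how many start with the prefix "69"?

Filter for entries beginning with "69":
Words under "69": 691, 699527, 69955, 69956, 699561
Count: 5

5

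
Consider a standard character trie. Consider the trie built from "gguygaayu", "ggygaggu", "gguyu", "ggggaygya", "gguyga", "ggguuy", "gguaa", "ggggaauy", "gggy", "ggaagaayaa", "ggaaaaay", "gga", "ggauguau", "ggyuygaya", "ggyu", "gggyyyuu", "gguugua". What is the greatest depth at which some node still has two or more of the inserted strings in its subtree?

The deepest shared node is where two words last agree before diverging.
e.g. "gguyga" and "gguygaayu" share the prefix "gguyga" of length 6; no pair shares a longer one.
Longest shared-prefix length: 6

6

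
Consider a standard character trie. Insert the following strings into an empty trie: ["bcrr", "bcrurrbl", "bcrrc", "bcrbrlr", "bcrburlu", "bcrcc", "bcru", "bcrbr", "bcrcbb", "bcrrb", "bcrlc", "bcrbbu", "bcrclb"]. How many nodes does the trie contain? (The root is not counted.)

29

Trace insertions, counting only characters that open a new branch:
  "bcrr" → 4 new (b, c, r, r)
  "bcrurrbl" → prefix "bcr" already present; 5 new (u, r, r, b, l)
  "bcrrc" → prefix "bcrr" already present; 1 new (c)
  "bcrbrlr" → prefix "bcr" already present; 4 new (b, r, l, r)
  "bcrburlu" → prefix "bcrb" already present; 4 new (u, r, l, u)
  "bcrcc" → prefix "bcr" already present; 2 new (c, c)
  "bcru" → prefix "bcru" already present; 0 new (none)
  "bcrbr" → prefix "bcrbr" already present; 0 new (none)
  "bcrcbb" → prefix "bcrc" already present; 2 new (b, b)
  "bcrrb" → prefix "bcrr" already present; 1 new (b)
  "bcrlc" → prefix "bcr" already present; 2 new (l, c)
  "bcrbbu" → prefix "bcrb" already present; 2 new (b, u)
  "bcrclb" → prefix "bcrc" already present; 2 new (l, b)
Total nodes = 4 + 5 + 1 + 4 + 4 + 2 + 0 + 0 + 2 + 1 + 2 + 2 + 2 = 29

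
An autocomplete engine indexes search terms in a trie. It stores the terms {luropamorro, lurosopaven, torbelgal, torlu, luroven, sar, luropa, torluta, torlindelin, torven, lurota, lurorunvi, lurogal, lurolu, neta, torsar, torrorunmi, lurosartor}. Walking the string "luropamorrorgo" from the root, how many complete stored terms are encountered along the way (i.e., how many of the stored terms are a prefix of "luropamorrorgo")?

Walk "luropamorrorgo" from the root; an end-of-word marker is hit whenever a stored word is a prefix of "luropamorrorgo".
Prefixes of the query that are stored words: "luropa", "luropamorro"
Count: 2

2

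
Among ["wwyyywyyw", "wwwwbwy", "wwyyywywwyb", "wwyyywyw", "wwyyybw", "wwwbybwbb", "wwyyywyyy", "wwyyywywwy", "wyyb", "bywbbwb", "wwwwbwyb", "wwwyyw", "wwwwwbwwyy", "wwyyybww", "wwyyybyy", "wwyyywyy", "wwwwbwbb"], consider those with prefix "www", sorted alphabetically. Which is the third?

Words with prefix "www", in lexicographic order: "wwwbybwbb", "wwwwbwbb", "wwwwbwy", "wwwwbwyb", "wwwwwbwwyy", "wwwyyw"
Position 3: wwwwbwy

wwwwbwy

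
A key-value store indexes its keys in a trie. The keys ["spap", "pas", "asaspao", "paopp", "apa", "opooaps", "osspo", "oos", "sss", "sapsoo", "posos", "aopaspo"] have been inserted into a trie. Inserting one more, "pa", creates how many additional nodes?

0

Every character of "pa" already lies on an existing path (it is a prefix of some stored word).
No new nodes are needed: 0.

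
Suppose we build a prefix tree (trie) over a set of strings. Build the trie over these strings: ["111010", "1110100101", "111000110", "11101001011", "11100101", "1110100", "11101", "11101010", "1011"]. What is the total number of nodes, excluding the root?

24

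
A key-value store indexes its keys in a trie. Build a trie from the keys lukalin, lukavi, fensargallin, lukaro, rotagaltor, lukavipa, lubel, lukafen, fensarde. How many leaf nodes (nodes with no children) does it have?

A leaf is a node with no children — equivalently, the end of a word that is not a proper prefix of any other stored word.
Those words: "fensarde", "fensargallin", "lubel", "lukafen", "lukalin", "lukaro", "lukavipa", "rotagaltor"
Leaf count: 8

8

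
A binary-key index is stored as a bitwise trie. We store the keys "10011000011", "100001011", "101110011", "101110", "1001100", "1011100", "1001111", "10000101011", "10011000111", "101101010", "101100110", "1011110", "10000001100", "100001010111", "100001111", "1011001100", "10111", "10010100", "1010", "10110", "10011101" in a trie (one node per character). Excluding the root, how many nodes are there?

61

For each word, the new-node count is its length minus the longest prefix already in the trie:
  "10011000011" → 11 new (1, 0, 0, 1, 1, 0, 0, 0, 0, 1, 1)
  "100001011" → prefix "100" already present; 6 new (0, 0, 1, 0, 1, 1)
  "101110011" → prefix "10" already present; 7 new (1, 1, 1, 0, 0, 1, 1)
  "101110" → prefix "101110" already present; 0 new (none)
  "1001100" → prefix "1001100" already present; 0 new (none)
  "1011100" → prefix "1011100" already present; 0 new (none)
  "1001111" → prefix "10011" already present; 2 new (1, 1)
  "10000101011" → prefix "10000101" already present; 3 new (0, 1, 1)
  "10011000111" → prefix "10011000" already present; 3 new (1, 1, 1)
  "101101010" → prefix "1011" already present; 5 new (0, 1, 0, 1, 0)
  "101100110" → prefix "10110" already present; 4 new (0, 1, 1, 0)
  "1011110" → prefix "10111" already present; 2 new (1, 0)
  "10000001100" → prefix "10000" already present; 6 new (0, 0, 1, 1, 0, 0)
  "100001010111" → prefix "10000101011" already present; 1 new (1)
  "100001111" → prefix "100001" already present; 3 new (1, 1, 1)
  "1011001100" → prefix "101100110" already present; 1 new (0)
  "10111" → prefix "10111" already present; 0 new (none)
  "10010100" → prefix "1001" already present; 4 new (0, 1, 0, 0)
  "1010" → prefix "101" already present; 1 new (0)
  "10110" → prefix "10110" already present; 0 new (none)
  "10011101" → prefix "100111" already present; 2 new (0, 1)
Total nodes = 11 + 6 + 7 + 0 + 0 + 0 + 2 + 3 + 3 + 5 + 4 + 2 + 6 + 1 + 3 + 1 + 0 + 4 + 1 + 0 + 2 = 61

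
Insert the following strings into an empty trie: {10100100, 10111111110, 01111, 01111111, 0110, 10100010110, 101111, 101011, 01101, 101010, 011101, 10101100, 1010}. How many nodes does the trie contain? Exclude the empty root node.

39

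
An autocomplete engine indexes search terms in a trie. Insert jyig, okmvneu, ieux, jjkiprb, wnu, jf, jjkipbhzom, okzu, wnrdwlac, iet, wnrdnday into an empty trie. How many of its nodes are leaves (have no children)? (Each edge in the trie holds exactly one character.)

A leaf is a node with no children — equivalently, the end of a word that is not a proper prefix of any other stored word.
Those words: "iet", "ieux", "jf", "jjkipbhzom", "jjkiprb", "jyig", "okmvneu", "okzu", "wnrdnday", "wnrdwlac", "wnu"
Leaf count: 11

11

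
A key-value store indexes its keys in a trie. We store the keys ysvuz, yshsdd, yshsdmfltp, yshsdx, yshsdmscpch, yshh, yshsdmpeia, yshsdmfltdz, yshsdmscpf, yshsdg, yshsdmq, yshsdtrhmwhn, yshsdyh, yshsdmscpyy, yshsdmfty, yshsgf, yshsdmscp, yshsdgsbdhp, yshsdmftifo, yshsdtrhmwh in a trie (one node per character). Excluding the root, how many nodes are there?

Trace insertions, counting only characters that open a new branch:
  "ysvuz" → 5 new (y, s, v, u, z)
  "yshsdd" → prefix "ys" already present; 4 new (h, s, d, d)
  "yshsdmfltp" → prefix "yshsd" already present; 5 new (m, f, l, t, p)
  "yshsdx" → prefix "yshsd" already present; 1 new (x)
  "yshsdmscpch" → prefix "yshsdm" already present; 5 new (s, c, p, c, h)
  "yshh" → prefix "ysh" already present; 1 new (h)
  "yshsdmpeia" → prefix "yshsdm" already present; 4 new (p, e, i, a)
  "yshsdmfltdz" → prefix "yshsdmflt" already present; 2 new (d, z)
  "yshsdmscpf" → prefix "yshsdmscp" already present; 1 new (f)
  "yshsdg" → prefix "yshsd" already present; 1 new (g)
  "yshsdmq" → prefix "yshsdm" already present; 1 new (q)
  "yshsdtrhmwhn" → prefix "yshsd" already present; 7 new (t, r, h, m, w, h, n)
  "yshsdyh" → prefix "yshsd" already present; 2 new (y, h)
  "yshsdmscpyy" → prefix "yshsdmscp" already present; 2 new (y, y)
  "yshsdmfty" → prefix "yshsdmf" already present; 2 new (t, y)
  "yshsgf" → prefix "yshs" already present; 2 new (g, f)
  "yshsdmscp" → prefix "yshsdmscp" already present; 0 new (none)
  "yshsdgsbdhp" → prefix "yshsdg" already present; 5 new (s, b, d, h, p)
  "yshsdmftifo" → prefix "yshsdmft" already present; 3 new (i, f, o)
  "yshsdtrhmwh" → prefix "yshsdtrhmwh" already present; 0 new (none)
Total nodes = 5 + 4 + 5 + 1 + 5 + 1 + 4 + 2 + 1 + 1 + 1 + 7 + 2 + 2 + 2 + 2 + 0 + 5 + 3 + 0 = 53

53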